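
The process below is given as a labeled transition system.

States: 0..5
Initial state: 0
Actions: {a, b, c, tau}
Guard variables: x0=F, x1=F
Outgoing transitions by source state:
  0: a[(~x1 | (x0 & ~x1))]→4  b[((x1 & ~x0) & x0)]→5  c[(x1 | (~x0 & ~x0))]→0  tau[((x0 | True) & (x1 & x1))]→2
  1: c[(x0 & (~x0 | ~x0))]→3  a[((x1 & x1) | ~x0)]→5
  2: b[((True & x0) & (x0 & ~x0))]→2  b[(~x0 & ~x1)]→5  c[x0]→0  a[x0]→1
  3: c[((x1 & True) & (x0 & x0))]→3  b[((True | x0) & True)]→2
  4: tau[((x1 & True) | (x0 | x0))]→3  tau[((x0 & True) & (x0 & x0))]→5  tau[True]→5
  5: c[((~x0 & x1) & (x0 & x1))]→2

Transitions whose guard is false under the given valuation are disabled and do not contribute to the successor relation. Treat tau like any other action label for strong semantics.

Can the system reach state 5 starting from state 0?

Answer: REACHABLE

Trace:
After dropping false guards: 6 live edges.
Layer 0: {0}
Layer 1: {4}  now seen {0,4}
Layer 2: {5}  now seen {0,4,5}
Reachable = {0,4,5}
witness 5: a·tau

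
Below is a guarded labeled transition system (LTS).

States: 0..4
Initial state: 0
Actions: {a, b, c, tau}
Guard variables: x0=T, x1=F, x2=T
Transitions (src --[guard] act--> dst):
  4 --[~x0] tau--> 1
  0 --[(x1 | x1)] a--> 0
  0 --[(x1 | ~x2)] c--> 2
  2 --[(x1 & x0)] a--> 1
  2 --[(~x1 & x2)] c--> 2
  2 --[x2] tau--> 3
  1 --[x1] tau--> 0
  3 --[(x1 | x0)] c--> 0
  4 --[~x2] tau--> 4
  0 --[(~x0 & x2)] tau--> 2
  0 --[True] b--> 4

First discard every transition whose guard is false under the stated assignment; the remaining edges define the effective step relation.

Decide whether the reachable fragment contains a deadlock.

Answer: DEADLOCK at state 4

Analysis:
R = {0,4}
  0: b→4  [1 out]
  4: ∅  [no exit]
Path to 4: b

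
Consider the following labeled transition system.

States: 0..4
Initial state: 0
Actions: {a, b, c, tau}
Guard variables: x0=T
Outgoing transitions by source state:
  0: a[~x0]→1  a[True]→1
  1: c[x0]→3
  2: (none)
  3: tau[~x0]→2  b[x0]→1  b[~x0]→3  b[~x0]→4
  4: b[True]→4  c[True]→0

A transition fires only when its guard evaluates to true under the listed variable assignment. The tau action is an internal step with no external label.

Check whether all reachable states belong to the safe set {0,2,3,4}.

Safe = {0,2,3,4}
R = {0,1,3}
  0: ✓
  1: outside
  3: ✓
witness against invariant: a → 1

Answer: INVARIANT VIOLATED at state 1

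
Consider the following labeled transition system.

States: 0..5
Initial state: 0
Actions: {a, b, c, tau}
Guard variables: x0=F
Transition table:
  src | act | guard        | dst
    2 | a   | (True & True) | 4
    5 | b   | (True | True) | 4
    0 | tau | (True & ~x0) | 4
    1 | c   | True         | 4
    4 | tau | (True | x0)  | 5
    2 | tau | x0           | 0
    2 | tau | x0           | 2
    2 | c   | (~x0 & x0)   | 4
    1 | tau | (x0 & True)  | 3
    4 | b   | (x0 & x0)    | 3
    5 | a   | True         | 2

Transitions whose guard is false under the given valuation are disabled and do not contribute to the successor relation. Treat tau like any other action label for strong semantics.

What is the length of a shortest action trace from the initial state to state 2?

BFS to 2:
  depth 0: {0}
  depth 1: {4}
  depth 2: {5}
  depth 3: {2}
depth(2)=3, e.g. tau·tau·a

Answer: 3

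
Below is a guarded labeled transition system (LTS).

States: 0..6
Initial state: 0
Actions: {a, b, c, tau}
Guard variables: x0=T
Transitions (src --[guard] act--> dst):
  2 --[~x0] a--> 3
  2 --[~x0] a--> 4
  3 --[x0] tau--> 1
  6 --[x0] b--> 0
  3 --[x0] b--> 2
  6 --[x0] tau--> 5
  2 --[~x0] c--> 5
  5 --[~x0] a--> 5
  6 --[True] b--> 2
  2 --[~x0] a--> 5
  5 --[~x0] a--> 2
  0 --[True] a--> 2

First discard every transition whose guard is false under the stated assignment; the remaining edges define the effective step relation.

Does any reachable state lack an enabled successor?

Answer: DEADLOCK at state 2

Working:
Reach set: {0,2}
  0: a→2  [1 exit(s)]
  2: ∅  [STUCK]
Path to 2: a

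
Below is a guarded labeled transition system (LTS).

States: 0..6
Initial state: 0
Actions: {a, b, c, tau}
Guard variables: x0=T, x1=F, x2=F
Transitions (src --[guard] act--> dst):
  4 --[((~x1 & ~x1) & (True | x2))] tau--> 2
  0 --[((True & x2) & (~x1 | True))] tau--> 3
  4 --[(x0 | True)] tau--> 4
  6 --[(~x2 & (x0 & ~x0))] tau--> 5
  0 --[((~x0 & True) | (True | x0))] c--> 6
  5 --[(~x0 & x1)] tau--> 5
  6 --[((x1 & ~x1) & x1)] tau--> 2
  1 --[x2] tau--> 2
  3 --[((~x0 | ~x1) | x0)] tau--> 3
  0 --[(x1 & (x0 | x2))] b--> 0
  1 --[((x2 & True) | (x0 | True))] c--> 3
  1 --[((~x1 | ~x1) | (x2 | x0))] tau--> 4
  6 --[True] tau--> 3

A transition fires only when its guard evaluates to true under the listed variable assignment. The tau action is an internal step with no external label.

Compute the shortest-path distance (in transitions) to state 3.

Answer: 2

Analysis:
Layered search for 3:
  Layer 0: {0}
  Layer 1: {6}
  Layer 2: {3}
first hit 3 at d=2 via c·tau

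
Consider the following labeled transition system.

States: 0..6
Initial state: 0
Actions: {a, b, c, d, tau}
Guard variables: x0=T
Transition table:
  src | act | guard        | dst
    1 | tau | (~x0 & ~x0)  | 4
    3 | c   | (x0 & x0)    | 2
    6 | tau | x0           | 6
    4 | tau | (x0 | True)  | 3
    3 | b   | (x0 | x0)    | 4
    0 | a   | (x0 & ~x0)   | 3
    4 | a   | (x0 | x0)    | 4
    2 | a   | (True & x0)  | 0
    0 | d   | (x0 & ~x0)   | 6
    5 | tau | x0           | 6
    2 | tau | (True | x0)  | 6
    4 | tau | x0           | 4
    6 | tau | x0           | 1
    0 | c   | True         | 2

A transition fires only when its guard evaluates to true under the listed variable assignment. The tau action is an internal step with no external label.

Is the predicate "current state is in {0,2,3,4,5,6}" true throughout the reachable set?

Answer: INVARIANT VIOLATED at state 1

Trace:
Allowed set {0,2,3,4,5,6}
Reachable = {0,1,2,6}
  0: ✓
  1: outside
  2: ✓
  6: ✓
counterexample path to 1: c·tau·tau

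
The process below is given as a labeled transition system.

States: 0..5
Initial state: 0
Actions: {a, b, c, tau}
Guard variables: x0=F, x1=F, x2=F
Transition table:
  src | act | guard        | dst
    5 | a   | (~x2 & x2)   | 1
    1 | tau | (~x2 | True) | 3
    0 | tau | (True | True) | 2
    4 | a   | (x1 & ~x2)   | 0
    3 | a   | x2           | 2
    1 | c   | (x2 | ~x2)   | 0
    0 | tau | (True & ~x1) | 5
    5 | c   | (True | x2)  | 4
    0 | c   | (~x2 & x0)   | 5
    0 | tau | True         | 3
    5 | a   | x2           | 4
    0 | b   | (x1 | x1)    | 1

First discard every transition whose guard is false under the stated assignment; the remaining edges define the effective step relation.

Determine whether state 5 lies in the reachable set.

6 transition(s) survive guard evaluation.
depth 0: {0}
depth 1: {2,3,5}  now seen {0,2,3,5}
depth 2: {4}  now seen {0,2,3,4,5}
Reach set: {0,2,3,4,5}
witness 5: tau

Answer: REACHABLE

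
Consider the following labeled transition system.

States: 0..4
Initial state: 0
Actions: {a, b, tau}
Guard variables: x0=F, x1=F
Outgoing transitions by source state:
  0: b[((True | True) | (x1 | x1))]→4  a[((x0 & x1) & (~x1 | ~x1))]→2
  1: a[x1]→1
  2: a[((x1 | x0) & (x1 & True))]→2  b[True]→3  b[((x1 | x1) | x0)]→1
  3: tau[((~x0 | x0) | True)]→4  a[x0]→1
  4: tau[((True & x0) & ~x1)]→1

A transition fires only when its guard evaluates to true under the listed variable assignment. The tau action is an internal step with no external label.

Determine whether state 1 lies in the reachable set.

Answer: UNREACHABLE

Analysis:
3 transition(s) survive guard evaluation.
Layer 0: {0}
Layer 1: {4}  now seen {0,4}
R = {0,4}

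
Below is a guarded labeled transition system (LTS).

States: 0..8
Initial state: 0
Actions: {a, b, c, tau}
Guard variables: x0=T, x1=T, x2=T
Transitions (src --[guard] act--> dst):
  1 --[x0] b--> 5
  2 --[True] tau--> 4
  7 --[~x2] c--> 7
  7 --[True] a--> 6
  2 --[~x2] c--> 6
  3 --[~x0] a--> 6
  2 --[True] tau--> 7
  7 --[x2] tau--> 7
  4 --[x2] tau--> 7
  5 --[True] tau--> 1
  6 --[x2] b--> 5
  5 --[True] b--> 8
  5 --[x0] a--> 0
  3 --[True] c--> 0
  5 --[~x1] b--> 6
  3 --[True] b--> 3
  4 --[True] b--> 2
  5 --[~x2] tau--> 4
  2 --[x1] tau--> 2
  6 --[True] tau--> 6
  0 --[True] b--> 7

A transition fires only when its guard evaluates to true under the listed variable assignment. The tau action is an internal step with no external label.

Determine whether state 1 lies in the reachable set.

Answer: REACHABLE

Trace:
16 transition(s) survive guard evaluation.
depth 0: {0}
depth 1: {7}  total {0,7}
depth 2: {6}  total {0,6,7}
depth 3: {5}  total {0,5,6,7}
depth 4: {1,8}  total {0,1,5,6,7,8}
Reachable = {0,1,5,6,7,8}
witness 1: b·a·b·tau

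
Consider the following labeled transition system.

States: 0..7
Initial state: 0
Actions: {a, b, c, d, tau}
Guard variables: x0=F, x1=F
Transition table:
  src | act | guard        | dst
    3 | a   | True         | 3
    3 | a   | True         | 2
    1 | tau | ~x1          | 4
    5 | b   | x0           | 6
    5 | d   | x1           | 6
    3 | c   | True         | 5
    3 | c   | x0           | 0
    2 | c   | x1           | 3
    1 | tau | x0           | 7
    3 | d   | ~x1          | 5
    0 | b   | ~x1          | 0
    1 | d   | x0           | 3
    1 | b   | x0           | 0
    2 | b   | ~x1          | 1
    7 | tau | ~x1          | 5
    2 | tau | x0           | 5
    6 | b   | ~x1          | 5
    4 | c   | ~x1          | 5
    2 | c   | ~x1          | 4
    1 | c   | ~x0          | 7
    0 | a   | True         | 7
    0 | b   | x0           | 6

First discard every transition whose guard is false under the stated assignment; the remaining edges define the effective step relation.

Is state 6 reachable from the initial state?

After dropping false guards: 13 live edges.
depth 0: {0}
depth 1: {7}  now seen {0,7}
depth 2: {5}  now seen {0,5,7}
R = {0,5,7}

Answer: UNREACHABLE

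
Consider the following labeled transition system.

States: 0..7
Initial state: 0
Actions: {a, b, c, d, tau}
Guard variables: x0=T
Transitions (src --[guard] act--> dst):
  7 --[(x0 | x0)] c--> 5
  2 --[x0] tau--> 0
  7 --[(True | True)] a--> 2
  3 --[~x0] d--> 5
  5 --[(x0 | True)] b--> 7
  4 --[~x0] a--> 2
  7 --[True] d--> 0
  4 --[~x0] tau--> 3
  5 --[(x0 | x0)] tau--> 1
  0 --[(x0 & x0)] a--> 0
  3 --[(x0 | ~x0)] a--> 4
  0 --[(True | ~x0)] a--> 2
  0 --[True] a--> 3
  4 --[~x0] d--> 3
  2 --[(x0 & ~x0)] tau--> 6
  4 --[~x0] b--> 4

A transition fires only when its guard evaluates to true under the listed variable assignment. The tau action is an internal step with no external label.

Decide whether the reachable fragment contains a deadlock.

Reachable = {0,2,3,4}
  0: a→0  a→2  a→3  [3 exit(s)]
  2: tau→0  [1 exit(s)]
  3: a→4  [1 exit(s)]
  4: ∅  [deadlock]
Path to 4: a·a

Answer: DEADLOCK at state 4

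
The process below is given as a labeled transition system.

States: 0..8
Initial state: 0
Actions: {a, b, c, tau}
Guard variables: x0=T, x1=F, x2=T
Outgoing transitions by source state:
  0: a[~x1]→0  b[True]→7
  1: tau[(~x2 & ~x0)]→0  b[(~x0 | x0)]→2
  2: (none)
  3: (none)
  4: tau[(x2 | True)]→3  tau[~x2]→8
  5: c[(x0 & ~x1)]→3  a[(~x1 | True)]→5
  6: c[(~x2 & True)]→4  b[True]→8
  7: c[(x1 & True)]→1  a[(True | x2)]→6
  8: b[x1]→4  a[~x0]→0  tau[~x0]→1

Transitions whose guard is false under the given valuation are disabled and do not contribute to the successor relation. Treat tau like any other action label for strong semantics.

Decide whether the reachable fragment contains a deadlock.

Reachable = {0,6,7,8}
  0: a→0  b→7  [2 exit(s)]
  6: b→8  [1 exit(s)]
  7: a→6  [1 exit(s)]
  8: ∅  [STUCK]
trace reaching 8: b·a·b

Answer: DEADLOCK at state 8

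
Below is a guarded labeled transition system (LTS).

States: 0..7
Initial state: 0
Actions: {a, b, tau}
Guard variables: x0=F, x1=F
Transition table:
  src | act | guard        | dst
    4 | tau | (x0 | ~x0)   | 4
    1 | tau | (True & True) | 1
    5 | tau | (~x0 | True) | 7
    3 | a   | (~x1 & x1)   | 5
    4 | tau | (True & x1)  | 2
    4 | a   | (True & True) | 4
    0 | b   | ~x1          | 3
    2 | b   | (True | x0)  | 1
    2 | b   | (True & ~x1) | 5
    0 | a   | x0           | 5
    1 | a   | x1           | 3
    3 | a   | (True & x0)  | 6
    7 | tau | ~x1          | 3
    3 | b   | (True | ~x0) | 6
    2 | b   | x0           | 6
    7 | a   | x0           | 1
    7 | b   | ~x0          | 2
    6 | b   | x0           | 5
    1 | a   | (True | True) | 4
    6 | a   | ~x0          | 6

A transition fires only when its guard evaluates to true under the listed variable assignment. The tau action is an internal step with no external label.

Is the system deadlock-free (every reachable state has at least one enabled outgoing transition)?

Reachable = {0,3,6}
  0: b→3  [1 exit(s)]
  3: b→6  [1 exit(s)]
  6: a→6  [1 exit(s)]

Answer: DEADLOCK-FREE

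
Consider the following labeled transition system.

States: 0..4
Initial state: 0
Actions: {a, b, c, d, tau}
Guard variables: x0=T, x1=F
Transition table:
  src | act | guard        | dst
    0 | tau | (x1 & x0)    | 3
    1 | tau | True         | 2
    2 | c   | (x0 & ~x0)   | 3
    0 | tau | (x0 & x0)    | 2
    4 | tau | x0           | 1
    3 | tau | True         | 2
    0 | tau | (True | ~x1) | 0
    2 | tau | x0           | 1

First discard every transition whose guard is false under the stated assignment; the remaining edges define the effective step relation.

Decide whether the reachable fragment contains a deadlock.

Reach set: {0,1,2}
  0: tau→0  tau→2  [2 exit(s)]
  1: tau→2  [1 exit(s)]
  2: tau→1  [1 exit(s)]

Answer: DEADLOCK-FREE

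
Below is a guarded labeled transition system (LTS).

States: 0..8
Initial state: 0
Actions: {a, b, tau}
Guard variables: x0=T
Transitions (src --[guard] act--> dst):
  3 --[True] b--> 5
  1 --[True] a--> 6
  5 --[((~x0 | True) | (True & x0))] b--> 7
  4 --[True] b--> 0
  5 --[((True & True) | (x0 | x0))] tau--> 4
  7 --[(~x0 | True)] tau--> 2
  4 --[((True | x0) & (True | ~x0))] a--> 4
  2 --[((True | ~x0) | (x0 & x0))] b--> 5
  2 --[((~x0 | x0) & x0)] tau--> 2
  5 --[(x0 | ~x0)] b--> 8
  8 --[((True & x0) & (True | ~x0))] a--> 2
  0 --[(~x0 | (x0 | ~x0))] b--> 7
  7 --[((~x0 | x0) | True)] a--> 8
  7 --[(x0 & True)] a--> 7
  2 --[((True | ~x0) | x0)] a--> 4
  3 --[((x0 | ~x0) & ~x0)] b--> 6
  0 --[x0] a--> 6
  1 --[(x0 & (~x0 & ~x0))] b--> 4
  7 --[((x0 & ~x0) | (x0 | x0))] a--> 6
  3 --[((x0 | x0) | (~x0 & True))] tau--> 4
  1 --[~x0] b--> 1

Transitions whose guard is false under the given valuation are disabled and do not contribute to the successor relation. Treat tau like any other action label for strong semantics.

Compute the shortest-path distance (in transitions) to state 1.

BFS to 1:
  Layer 0: {0}
  Layer 1: {6,7}
  Layer 2: {2,8}
  Layer 3: {4,5}
1 never appears.

Answer: UNREACHABLE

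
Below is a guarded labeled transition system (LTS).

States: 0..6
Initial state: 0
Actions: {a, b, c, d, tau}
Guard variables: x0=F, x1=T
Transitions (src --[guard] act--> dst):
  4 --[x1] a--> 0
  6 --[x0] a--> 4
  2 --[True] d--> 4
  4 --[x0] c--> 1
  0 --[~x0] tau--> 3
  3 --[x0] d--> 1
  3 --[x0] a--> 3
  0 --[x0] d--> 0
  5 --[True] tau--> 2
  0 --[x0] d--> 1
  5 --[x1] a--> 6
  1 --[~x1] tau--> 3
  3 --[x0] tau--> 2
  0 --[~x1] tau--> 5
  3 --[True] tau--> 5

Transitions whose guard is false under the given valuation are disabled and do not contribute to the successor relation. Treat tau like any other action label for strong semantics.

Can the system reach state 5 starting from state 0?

Answer: REACHABLE

Analysis:
After dropping false guards: 6 live edges.
Layer 0: {0}
Layer 1: {3}  now seen {0,3}
Layer 2: {5}  now seen {0,3,5}
Layer 3: {2,6}  now seen {0,2,3,5,6}
Layer 4: {4}  now seen {0,2,3,4,5,6}
Reach set: {0,2,3,4,5,6}
trace reaching 5: tau·tau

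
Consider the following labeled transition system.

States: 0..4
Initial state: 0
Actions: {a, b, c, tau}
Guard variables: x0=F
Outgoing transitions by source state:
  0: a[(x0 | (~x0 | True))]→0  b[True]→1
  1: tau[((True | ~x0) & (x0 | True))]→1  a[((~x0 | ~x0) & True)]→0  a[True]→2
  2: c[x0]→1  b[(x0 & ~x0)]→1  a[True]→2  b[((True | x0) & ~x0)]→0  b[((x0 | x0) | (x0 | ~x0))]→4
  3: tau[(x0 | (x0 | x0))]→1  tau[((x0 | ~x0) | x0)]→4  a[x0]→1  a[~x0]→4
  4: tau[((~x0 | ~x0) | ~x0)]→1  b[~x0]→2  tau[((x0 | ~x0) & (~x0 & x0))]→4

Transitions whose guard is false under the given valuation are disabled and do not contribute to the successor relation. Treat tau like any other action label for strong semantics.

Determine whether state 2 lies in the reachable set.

Answer: REACHABLE

Trace:
After dropping false guards: 12 live edges.
depth 0: {0}
depth 1: {1}  cumulative {0,1}
depth 2: {2}  cumulative {0,1,2}
depth 3: {4}  cumulative {0,1,2,4}
R = {0,1,2,4}
Path to 2: b·a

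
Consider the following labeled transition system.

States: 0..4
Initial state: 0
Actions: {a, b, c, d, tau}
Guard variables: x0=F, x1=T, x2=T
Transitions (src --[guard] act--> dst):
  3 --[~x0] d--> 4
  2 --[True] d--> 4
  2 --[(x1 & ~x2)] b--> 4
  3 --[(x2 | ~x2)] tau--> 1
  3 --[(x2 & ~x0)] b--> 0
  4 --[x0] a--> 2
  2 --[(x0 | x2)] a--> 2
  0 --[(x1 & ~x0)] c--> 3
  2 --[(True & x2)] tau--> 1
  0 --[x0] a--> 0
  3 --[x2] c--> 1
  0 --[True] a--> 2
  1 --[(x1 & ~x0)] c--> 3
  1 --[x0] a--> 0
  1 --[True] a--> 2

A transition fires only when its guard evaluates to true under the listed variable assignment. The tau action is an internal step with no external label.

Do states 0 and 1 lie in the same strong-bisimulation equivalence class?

Compute ~ classes (split until stable):
  π0 = {{0,1,2,3,4}}
  π1 = {{0,1},{2},{3},{4}}
4 equivalence class(es) (converged in 2)
[0]={0,1}  [1]={0,1}

Answer: BISIMILAR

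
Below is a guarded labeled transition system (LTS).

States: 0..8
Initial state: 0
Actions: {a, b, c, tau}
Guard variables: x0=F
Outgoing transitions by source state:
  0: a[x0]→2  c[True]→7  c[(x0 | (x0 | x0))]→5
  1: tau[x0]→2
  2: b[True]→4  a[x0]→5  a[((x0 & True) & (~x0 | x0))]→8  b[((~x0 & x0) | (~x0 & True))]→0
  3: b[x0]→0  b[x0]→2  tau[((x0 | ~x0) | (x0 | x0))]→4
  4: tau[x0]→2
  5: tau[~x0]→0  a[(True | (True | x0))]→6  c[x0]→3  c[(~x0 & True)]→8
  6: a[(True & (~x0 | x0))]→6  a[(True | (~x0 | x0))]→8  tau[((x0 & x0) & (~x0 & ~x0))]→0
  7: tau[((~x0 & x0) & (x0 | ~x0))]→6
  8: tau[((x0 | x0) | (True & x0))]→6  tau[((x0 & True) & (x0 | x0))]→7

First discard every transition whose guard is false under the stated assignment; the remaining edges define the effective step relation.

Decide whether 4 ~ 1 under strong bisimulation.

Bisimulation quotient by refinement:
  π0 = {{0,1,2,3,4,5,6,7,8}}
  π1 = {{0},{1,4,7,8},{2},{3},{5},{6}}
6 equivalence class(es) (converged in 2)
4∈{1,4,7,8}, 1∈{1,4,7,8}

Answer: BISIMILAR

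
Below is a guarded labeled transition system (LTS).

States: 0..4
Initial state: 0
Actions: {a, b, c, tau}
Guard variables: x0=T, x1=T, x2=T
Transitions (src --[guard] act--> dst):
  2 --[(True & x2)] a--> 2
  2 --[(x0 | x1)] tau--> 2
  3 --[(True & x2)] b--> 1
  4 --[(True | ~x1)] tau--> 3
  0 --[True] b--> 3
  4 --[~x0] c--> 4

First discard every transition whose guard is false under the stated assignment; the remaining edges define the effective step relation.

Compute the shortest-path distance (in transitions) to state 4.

BFS to 4:
  depth 0: {0}
  depth 1: {3}
  depth 2: {1}
4 never appears.

Answer: UNREACHABLE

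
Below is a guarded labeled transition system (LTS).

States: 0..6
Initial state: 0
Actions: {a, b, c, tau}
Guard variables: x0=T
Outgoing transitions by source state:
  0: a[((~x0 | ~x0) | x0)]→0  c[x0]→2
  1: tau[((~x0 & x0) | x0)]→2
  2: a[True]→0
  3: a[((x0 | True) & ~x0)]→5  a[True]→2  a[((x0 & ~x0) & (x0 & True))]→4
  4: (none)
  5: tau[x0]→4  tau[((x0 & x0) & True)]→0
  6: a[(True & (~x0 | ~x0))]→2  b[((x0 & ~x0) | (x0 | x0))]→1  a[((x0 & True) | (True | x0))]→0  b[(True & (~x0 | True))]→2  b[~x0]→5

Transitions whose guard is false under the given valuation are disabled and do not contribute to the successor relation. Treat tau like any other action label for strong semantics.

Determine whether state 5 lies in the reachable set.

Guard filter leaves 10 enabled edge(s).
Layer 0: {0}
Layer 1: {2}  total {0,2}
Reachable = {0,2}

Answer: UNREACHABLE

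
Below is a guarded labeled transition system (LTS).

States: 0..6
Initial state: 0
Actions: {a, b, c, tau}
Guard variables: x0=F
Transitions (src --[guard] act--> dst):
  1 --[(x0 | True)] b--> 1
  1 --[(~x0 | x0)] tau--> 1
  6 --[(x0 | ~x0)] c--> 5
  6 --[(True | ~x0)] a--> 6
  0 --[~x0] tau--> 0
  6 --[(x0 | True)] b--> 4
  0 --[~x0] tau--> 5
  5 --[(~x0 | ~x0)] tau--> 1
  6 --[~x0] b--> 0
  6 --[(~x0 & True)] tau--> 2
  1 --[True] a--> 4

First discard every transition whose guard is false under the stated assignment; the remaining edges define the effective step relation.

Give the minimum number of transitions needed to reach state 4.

Answer: 3

Working:
Breadth-first toward 4:
  Layer 0: {0}
  Layer 1: {5}
  Layer 2: {1}
  Layer 3: {4}
depth(4)=3, e.g. tau·tau·a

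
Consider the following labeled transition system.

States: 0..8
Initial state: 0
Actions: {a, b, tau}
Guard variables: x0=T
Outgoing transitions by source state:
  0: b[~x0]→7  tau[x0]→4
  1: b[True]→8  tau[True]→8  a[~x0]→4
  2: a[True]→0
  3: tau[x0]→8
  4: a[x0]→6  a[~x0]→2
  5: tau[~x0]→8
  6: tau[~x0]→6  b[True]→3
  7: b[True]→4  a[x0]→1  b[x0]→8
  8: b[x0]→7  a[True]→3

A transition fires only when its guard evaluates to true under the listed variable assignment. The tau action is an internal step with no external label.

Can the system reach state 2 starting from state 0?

Answer: UNREACHABLE

Working:
After dropping false guards: 12 live edges.
L0 = {0}
L1 = {4}  cumulative {0,4}
L2 = {6}  cumulative {0,4,6}
L3 = {3}  cumulative {0,3,4,6}
L4 = {8}  cumulative {0,3,4,6,8}
L5 = {7}  cumulative {0,3,4,6,7,8}
L6 = {1}  cumulative {0,1,3,4,6,7,8}
R = {0,1,3,4,6,7,8}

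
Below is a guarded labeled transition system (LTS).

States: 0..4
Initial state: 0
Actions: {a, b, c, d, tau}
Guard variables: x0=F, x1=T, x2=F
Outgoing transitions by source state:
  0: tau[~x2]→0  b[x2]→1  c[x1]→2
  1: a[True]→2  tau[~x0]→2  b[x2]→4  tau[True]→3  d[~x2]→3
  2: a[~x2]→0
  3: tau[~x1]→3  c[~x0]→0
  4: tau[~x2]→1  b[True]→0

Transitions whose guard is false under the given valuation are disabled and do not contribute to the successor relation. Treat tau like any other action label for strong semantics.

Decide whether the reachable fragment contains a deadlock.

Answer: DEADLOCK-FREE

Working:
R = {0,2}
  0: c→2  tau→0  [2 exit(s)]
  2: a→0  [1 exit(s)]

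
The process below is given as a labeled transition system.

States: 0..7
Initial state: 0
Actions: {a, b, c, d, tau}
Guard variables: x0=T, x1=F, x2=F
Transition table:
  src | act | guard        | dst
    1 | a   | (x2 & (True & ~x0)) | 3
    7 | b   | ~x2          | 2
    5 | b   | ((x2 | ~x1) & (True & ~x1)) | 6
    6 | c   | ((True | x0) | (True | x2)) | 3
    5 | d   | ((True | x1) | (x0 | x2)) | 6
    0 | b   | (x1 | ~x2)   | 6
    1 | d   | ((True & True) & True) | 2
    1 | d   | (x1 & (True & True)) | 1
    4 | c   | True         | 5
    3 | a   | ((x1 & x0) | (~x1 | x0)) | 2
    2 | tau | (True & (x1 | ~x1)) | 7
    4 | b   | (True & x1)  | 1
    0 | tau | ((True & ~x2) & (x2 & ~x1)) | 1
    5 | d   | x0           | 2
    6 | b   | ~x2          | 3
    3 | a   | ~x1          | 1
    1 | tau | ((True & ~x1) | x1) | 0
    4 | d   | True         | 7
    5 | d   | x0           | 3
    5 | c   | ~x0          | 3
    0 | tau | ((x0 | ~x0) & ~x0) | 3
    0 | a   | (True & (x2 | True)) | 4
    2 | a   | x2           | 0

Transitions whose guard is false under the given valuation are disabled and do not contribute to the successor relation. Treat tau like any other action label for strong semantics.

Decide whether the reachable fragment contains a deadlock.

R = {0,1,2,3,4,5,6,7}
  0: a→4  b→6  [2 exit(s)]
  1: d→2  tau→0  [2 exit(s)]
  2: tau→7  [1 exit(s)]
  3: a→1  a→2  [2 exit(s)]
  4: c→5  d→7  [2 exit(s)]
  5: b→6  d→2  d→3  d→6  [4 exit(s)]
  6: b→3  c→3  [2 exit(s)]
  7: b→2  [1 exit(s)]

Answer: DEADLOCK-FREE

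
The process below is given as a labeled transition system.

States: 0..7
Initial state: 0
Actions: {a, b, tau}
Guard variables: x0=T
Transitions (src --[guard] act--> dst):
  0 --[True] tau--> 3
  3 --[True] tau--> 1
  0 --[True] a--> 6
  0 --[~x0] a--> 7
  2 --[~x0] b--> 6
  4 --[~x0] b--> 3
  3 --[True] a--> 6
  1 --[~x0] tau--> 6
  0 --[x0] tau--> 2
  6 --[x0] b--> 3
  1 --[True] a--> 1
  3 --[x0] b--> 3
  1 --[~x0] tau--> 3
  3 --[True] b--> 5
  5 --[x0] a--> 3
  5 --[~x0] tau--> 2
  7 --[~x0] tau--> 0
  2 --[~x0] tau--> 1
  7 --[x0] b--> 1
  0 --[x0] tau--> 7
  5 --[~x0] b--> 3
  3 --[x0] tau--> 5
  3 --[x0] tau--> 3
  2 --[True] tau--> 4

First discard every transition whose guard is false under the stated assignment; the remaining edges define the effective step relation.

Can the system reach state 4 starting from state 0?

Answer: REACHABLE

Analysis:
Guard filter leaves 15 enabled edge(s).
Layer 0: {0}
Layer 1: {2,3,6,7}  cumulative {0,2,3,6,7}
Layer 2: {1,4,5}  cumulative {0,1,2,3,4,5,6,7}
Reach set: {0,1,2,3,4,5,6,7}
trace reaching 4: tau·tau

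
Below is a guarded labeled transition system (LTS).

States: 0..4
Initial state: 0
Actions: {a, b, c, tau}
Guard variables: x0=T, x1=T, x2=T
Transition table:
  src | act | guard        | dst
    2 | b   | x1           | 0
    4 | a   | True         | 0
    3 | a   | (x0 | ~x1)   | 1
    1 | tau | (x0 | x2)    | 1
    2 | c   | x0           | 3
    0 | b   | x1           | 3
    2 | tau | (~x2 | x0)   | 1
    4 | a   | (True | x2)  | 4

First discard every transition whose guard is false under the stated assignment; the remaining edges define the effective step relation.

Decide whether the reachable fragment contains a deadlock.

Reach set: {0,1,3}
  0: b→3  [1 exit(s)]
  1: tau→1  [1 exit(s)]
  3: a→1  [1 exit(s)]

Answer: DEADLOCK-FREE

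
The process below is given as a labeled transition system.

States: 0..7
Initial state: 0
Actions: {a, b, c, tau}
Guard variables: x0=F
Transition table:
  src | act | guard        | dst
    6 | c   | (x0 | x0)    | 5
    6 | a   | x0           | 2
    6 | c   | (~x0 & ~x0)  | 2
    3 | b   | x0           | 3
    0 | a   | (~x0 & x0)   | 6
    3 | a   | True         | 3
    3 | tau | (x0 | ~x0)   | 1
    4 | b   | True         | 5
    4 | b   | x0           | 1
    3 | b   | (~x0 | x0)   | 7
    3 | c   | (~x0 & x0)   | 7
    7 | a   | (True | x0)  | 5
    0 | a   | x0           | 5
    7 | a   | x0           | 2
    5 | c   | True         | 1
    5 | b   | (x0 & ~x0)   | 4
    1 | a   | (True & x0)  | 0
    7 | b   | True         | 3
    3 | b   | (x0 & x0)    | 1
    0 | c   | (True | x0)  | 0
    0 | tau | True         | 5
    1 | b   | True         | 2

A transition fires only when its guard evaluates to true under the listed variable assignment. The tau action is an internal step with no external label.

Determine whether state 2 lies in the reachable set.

Guard filter leaves 11 enabled edge(s).
L0 = {0}
L1 = {5}  total {0,5}
L2 = {1}  total {0,1,5}
L3 = {2}  total {0,1,2,5}
R = {0,1,2,5}
Path to 2: tau·c·b

Answer: REACHABLE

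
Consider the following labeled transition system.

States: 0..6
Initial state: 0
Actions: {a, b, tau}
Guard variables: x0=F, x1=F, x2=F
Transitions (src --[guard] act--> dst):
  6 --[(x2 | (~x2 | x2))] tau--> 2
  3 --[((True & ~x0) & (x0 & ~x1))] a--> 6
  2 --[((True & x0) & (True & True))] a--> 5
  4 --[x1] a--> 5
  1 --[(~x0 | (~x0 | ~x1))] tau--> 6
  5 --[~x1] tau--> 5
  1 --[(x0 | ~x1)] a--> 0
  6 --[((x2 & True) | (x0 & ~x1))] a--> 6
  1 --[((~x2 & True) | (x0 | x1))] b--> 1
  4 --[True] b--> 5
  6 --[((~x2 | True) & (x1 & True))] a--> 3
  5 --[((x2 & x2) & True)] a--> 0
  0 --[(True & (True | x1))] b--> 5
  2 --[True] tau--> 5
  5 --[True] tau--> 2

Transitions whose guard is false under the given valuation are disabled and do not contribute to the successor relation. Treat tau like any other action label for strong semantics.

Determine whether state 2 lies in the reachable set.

After dropping false guards: 9 live edges.
Layer 0: {0}
Layer 1: {5}  total {0,5}
Layer 2: {2}  total {0,2,5}
R = {0,2,5}
Path to 2: b·tau

Answer: REACHABLE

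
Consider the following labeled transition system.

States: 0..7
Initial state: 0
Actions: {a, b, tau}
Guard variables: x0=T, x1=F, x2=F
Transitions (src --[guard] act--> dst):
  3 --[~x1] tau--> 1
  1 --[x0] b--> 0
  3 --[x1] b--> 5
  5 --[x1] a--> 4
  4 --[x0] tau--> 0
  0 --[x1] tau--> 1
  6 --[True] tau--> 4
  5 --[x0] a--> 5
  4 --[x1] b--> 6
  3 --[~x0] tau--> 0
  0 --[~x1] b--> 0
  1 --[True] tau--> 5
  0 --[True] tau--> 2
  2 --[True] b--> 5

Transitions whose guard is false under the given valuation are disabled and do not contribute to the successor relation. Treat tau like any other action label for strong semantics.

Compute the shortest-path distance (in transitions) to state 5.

Breadth-first toward 5:
  depth 0: {0}
  depth 1: {2}
  depth 2: {5}
first hit 5 at d=2 via tau·b

Answer: 2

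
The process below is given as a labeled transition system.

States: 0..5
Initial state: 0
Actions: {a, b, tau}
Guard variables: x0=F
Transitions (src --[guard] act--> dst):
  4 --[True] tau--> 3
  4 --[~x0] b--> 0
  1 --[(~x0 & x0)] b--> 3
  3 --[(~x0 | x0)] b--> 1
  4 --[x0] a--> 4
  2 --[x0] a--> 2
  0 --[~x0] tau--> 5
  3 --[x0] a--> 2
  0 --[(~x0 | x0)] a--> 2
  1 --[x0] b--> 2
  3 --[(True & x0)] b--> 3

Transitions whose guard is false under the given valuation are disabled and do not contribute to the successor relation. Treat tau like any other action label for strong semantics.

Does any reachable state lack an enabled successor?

R = {0,2,5}
  0: a→2  tau→5  [deg 2]
  2: ∅  [STUCK]
  5: ∅  [STUCK]
witness 2: a

Answer: DEADLOCK at state 2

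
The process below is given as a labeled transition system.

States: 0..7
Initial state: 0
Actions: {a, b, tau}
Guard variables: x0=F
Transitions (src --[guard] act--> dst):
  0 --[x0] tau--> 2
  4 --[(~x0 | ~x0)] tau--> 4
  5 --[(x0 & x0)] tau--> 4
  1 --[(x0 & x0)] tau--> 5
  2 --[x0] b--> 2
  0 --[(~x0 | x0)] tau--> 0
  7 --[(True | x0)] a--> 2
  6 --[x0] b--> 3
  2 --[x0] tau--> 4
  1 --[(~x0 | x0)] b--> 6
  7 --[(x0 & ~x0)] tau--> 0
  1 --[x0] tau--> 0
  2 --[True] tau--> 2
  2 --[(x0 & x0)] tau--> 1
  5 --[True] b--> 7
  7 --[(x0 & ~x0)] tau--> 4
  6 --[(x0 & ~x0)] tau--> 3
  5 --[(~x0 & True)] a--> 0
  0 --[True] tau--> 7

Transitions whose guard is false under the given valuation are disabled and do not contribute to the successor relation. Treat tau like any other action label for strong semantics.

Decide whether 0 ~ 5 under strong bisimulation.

Refine partition for ~:
  round 0: {{0,1,2,3,4,5,6,7}}
  round 1: {{0,2,4},{1},{3,6},{5},{7}}
  round 2: {{0},{1},{2,4},{3,6},{5},{7}}
stable after 3 split(s): 6 block(s)
0∈{0}, 5∈{5}

Answer: NOT BISIMILAR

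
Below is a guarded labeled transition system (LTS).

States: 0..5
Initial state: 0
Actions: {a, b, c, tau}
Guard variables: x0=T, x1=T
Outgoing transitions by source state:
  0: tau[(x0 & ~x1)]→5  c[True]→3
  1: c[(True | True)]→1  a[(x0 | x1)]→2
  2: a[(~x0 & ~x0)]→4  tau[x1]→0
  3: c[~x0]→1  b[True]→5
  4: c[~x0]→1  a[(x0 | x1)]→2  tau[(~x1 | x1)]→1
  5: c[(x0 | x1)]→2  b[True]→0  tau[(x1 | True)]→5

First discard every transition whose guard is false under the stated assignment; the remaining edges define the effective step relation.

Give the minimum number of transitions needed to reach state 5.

Layered search for 5:
  L0 = {0}
  L1 = {3}
  L2 = {5}
first hit 5 at d=2 via c·b

Answer: 2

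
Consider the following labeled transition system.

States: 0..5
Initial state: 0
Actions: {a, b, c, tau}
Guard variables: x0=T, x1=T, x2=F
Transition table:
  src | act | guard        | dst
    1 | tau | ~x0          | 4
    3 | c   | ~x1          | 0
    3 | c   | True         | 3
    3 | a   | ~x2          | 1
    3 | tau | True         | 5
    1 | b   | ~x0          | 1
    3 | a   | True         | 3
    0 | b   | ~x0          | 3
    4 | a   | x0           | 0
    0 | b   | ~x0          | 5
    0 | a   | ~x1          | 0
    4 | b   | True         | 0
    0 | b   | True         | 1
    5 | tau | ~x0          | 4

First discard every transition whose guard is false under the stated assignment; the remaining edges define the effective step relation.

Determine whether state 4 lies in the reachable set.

7 transition(s) survive guard evaluation.
L0 = {0}
L1 = {1}  now seen {0,1}
R = {0,1}

Answer: UNREACHABLE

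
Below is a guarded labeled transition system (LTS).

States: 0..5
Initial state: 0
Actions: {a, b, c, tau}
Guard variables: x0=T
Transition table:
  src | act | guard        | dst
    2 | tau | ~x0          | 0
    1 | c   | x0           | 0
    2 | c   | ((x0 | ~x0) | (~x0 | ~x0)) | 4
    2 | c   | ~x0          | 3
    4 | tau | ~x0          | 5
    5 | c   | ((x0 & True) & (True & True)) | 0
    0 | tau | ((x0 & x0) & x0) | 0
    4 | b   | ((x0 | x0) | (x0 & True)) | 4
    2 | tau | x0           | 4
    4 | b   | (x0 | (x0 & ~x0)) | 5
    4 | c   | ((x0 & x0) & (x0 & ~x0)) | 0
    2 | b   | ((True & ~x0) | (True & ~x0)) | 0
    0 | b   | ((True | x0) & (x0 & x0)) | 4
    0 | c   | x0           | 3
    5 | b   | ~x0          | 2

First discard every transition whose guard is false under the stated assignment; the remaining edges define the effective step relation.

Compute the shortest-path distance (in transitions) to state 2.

Answer: UNREACHABLE

Working:
BFS to 2:
  L0 = {0}
  L1 = {3,4}
  L2 = {5}
2 never appears.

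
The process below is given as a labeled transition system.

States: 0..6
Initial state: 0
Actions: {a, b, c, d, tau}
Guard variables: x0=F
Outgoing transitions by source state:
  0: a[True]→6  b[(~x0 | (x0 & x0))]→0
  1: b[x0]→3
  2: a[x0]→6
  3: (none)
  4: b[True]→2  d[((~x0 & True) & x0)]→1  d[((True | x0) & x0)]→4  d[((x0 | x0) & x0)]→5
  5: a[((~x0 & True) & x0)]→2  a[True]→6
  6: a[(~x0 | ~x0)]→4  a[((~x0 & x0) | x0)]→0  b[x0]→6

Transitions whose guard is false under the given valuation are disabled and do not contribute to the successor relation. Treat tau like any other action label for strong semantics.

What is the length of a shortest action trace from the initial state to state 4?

Answer: 2

Working:
BFS to 4:
  L0 = {0}
  L1 = {6}
  L2 = {4}
depth(4)=2, e.g. a·a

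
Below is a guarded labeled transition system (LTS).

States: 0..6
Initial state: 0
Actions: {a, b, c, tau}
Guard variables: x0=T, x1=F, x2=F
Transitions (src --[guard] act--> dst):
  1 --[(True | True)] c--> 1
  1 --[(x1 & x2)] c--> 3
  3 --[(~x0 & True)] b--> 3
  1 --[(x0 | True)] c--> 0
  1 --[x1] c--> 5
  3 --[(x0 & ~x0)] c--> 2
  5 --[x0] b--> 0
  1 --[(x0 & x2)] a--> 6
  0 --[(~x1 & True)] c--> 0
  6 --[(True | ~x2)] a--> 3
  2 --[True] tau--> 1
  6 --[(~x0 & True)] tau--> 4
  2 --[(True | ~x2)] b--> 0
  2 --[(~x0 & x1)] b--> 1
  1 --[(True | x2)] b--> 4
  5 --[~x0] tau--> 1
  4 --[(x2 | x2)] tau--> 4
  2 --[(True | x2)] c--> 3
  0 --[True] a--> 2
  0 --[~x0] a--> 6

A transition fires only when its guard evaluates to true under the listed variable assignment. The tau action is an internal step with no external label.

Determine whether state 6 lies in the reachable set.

Guard filter leaves 10 enabled edge(s).
Layer 0: {0}
Layer 1: {2}  cumulative {0,2}
Layer 2: {1,3}  cumulative {0,1,2,3}
Layer 3: {4}  cumulative {0,1,2,3,4}
R = {0,1,2,3,4}

Answer: UNREACHABLE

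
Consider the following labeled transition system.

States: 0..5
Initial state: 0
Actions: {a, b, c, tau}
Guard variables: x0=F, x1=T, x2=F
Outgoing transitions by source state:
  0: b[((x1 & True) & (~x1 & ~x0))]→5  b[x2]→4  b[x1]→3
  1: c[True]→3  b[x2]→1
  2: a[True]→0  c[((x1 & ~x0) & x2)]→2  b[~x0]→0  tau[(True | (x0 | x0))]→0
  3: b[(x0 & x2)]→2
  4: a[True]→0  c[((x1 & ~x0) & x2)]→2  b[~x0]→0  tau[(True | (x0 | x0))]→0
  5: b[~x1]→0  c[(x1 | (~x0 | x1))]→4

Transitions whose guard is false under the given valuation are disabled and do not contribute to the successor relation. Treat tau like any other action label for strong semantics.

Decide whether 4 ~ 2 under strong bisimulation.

Compute ~ classes (split until stable):
  round 0: {{0,1,2,3,4,5}}
  round 1: {{0},{1,5},{2,4},{3}}
  round 2: {{0},{1},{2,4},{3},{5}}
Fixed point at round 3; 5 class(es).
class of 4: {2,4}; class of 2: {2,4}

Answer: BISIMILAR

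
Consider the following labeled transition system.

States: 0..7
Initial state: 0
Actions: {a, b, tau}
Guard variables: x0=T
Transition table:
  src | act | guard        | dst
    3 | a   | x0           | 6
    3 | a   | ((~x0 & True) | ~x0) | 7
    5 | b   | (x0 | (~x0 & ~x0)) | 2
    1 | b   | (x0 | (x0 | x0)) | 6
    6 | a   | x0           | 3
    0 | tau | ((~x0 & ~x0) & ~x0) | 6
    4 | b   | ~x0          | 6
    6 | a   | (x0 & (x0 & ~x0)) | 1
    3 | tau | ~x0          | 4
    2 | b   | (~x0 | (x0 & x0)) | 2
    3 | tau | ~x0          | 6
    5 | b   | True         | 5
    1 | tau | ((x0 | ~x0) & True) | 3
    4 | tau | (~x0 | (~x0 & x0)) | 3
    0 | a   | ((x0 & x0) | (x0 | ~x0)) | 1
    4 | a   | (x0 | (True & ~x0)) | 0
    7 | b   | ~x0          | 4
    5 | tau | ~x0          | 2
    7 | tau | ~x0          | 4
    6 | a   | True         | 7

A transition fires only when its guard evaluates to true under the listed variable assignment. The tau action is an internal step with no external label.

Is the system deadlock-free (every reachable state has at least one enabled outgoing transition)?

Answer: DEADLOCK at state 7

Trace:
Reachable = {0,1,3,6,7}
  0: a→1  [deg 1]
  1: b→6  tau→3  [deg 2]
  3: a→6  [deg 1]
  6: a→3  a→7  [deg 2]
  7: ∅  [no exit]
trace reaching 7: a·b·a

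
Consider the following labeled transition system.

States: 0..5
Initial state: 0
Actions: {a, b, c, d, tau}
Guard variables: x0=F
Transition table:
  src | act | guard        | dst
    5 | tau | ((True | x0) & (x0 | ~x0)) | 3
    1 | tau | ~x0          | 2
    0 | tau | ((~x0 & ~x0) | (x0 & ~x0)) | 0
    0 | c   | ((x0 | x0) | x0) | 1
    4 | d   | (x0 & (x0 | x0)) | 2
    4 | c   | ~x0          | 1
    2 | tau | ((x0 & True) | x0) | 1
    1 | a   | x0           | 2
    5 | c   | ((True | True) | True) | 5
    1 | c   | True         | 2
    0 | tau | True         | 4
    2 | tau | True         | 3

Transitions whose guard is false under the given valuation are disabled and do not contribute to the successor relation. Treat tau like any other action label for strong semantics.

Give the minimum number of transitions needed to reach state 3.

Answer: 4

Trace:
Breadth-first toward 3:
  depth 0: {0}
  depth 1: {4}
  depth 2: {1}
  depth 3: {2}
  depth 4: {3}
depth(3)=4, e.g. tau·c·c·tau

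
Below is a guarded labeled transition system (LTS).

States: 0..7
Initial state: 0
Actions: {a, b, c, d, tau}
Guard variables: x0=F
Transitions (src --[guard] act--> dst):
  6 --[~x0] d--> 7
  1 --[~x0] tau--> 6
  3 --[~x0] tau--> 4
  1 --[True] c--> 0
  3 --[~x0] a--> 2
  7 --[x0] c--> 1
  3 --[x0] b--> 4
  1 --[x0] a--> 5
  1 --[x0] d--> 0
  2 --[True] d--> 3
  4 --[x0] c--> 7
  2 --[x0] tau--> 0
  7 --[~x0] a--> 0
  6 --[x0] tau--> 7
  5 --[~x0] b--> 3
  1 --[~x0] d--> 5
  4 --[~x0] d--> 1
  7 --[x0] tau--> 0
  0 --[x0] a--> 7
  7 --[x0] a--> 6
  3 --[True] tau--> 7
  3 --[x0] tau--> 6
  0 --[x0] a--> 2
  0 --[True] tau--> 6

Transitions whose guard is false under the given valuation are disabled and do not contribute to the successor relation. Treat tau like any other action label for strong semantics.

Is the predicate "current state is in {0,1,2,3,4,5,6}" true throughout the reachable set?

Answer: INVARIANT VIOLATED at state 7

Analysis:
Allowed set {0,1,2,3,4,5,6}
R = {0,6,7}
  0: safe
  6: safe
  7: VIOLATES
counterexample path to 7: tau·d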